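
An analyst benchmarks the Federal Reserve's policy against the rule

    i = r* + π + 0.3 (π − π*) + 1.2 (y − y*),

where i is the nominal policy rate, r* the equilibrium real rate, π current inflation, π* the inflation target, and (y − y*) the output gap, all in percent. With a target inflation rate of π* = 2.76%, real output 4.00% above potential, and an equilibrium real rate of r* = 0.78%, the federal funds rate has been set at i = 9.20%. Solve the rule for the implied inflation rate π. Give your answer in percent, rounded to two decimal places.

3.42%

Output 4.00% above potential → (y − y*) = 4.00.
Collecting π: i = r* + (1 + 0.3) π − 0.3 π* + 1.2 (y − y*)
1.3 π = 9.20 − 0.78 + 0.3 × 2.76 − 1.2 × 4.00 = 4.448
π = 4.448 / 1.3 = 3.42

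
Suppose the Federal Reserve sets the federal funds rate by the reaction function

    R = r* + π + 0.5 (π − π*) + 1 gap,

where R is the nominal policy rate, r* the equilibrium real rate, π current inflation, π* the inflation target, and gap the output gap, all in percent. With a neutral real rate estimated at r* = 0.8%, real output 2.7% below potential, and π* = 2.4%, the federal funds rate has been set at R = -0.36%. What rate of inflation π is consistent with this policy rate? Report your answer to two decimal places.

Output 2.7% below potential → gap = -2.7.
Collecting π: R = r* + (1 + 0.5) π − 0.5 π* + 1 gap
1.5 π = -0.36 − 0.8 + 0.5 × 2.4 − 1 × (-2.7) = 2.74
π = 2.74 / 1.5 = 1.83

1.83%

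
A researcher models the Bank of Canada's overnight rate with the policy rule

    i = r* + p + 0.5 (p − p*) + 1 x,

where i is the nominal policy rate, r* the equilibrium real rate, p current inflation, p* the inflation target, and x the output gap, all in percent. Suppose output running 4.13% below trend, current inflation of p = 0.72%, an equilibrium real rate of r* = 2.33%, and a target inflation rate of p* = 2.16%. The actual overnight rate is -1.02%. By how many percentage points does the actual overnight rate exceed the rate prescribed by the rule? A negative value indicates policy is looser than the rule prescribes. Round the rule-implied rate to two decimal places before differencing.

Output 4.13% below potential → x = -4.13.
i = 2.33 + 0.72 + 0.5 × (0.72 − 2.16) + 1 × (-4.13)
   = 2.33 + 0.72 − 0.72 − 4.13 = -1.80
Deviation = -1.02 − (-1.80) = 0.78 pp.

0.78 pp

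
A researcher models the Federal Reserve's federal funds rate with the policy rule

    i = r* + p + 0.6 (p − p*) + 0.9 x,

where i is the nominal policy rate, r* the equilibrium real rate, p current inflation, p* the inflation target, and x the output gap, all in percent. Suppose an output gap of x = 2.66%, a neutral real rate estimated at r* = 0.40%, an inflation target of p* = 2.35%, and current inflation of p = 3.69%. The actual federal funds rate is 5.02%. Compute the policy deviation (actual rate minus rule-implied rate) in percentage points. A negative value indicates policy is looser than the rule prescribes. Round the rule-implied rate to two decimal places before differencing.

-2.27 pp

i = 0.40 + 3.69 + 0.6 × (3.69 − 2.35) + 0.9 × 2.66
   = 0.40 + 3.69 + 0.804 + 2.394 = 7.29
Deviation = 5.02 − 7.29 = -2.27 pp.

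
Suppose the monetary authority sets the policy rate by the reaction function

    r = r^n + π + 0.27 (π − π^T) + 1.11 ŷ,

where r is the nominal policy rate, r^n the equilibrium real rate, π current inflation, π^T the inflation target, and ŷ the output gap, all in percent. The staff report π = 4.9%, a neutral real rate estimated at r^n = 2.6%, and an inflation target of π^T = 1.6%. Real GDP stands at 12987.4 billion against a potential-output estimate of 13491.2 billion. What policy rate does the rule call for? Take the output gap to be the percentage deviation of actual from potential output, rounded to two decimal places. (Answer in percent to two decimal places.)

Output gap = 100 × (12987.4 − 13491.2) / 13491.2 = -3.73%.
r = 2.60 + 4.90 + 0.27 × (4.90 − 1.60) + 1.11 × (-3.73)
   = 2.60 + 4.9 + 0.891 − 4.1403 = 4.25

4.25%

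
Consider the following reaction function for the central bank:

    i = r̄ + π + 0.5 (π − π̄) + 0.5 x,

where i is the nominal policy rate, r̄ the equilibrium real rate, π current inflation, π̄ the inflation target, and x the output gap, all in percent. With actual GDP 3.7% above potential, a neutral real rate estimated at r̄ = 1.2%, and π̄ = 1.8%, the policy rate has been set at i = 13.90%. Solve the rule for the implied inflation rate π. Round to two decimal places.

7.83%

Output 3.7% above potential → x = 3.7.
Collecting π: i = r̄ + (1 + 0.5) π − 0.5 π̄ + 0.5 x
1.5 π = 13.90 − 1.2 + 0.5 × 1.8 − 0.5 × 3.7 = 11.75
π = 11.75 / 1.5 = 7.83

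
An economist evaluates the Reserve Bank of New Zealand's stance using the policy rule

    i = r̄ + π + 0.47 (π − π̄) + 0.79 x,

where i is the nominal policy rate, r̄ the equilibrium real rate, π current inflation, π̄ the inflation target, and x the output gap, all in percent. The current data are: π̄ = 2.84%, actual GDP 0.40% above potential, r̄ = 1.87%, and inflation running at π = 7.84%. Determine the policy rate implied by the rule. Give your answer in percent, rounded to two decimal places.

Output 0.40% above potential → x = 0.40.
i = 1.87 + 7.84 + 0.47 × (7.84 − 2.84) + 0.79 × 0.40
   = 1.87 + 7.84 + 2.35 + 0.316 = 12.38

12.38%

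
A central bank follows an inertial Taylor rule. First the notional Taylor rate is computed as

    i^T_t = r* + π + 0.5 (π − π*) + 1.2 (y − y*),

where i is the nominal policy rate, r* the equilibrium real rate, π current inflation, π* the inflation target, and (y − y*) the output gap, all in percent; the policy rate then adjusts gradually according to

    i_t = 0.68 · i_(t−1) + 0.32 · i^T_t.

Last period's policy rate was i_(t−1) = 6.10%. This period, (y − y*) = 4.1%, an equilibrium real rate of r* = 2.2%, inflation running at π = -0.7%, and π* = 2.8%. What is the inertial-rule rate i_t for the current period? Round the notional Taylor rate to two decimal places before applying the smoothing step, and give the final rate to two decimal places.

i^T_t = 2.2 + (-0.7) + 0.5 × (-0.7 − 2.8) + 1.2 × 4.1
   = 2.2 − 0.7 − 1.75 + 4.92 = 4.67
i_t = 0.68 × 6.10 + 0.32 × 4.67 = 4.148 + 1.4944 = 5.64

5.64%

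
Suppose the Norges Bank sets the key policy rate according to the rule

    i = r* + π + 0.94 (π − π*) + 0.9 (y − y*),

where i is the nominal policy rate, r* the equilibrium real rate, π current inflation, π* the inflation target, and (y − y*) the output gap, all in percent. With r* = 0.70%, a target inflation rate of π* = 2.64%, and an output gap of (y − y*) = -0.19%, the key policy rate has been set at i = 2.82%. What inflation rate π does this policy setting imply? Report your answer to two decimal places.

2.46%

Collecting π: i = r* + (1 + 0.94) π − 0.94 π* + 0.9 (y − y*)
1.94 π = 2.82 − 0.70 + 0.94 × 2.64 − 0.9 × (-0.19) = 4.7726
π = 4.7726 / 1.94 = 2.46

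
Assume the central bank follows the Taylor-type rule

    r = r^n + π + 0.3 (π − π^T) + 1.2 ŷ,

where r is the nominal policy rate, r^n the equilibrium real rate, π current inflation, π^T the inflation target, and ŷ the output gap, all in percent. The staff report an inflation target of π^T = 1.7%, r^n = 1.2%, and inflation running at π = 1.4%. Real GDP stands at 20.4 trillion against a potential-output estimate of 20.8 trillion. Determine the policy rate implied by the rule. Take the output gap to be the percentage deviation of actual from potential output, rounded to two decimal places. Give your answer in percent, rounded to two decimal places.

Output gap = 100 × (20.4 − 20.8) / 20.8 = -1.92%.
r = 1.20 + 1.40 + 0.3 × (1.40 − 1.70) + 1.2 × (-1.92)
   = 1.20 + 1.4 − 0.09 − 2.304 = 0.21

0.21%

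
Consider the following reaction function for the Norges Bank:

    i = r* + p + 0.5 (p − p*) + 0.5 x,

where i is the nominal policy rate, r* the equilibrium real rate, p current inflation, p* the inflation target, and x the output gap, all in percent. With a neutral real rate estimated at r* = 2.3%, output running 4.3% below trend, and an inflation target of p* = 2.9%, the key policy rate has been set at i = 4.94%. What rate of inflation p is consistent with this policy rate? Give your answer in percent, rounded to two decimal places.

Output 4.3% below potential → x = -4.3.
Collecting p: i = r* + (1 + 0.5) p − 0.5 p* + 0.5 x
1.5 p = 4.94 − 2.3 + 0.5 × 2.9 − 0.5 × (-4.3) = 6.24
p = 6.24 / 1.5 = 4.16

4.16%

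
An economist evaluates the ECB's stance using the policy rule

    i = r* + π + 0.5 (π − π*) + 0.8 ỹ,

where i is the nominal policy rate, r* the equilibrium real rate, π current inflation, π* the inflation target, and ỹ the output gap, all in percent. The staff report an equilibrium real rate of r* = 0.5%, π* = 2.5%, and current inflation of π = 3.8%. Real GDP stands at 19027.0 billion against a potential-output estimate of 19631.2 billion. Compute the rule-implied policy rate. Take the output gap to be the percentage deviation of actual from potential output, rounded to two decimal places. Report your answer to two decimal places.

2.49%

Output gap = 100 × (19027.0 − 19631.2) / 19631.2 = -3.08%.
i = 0.50 + 3.80 + 0.5 × (3.80 − 2.50) + 0.8 × (-3.08)
   = 0.50 + 3.8 + 0.65 − 2.464 = 2.49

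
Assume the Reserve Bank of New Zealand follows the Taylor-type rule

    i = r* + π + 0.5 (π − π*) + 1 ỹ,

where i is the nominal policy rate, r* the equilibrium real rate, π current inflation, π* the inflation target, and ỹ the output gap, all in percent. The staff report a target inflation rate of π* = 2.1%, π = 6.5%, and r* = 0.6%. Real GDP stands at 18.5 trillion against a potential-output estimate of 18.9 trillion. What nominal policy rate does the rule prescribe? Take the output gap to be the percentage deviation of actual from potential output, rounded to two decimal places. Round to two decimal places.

7.18%

Output gap = 100 × (18.5 − 18.9) / 18.9 = -2.12%.
i = 0.60 + 6.50 + 0.5 × (6.50 − 2.10) + 1 × (-2.12)
   = 0.60 + 6.5 + 2.2 − 2.12 = 7.18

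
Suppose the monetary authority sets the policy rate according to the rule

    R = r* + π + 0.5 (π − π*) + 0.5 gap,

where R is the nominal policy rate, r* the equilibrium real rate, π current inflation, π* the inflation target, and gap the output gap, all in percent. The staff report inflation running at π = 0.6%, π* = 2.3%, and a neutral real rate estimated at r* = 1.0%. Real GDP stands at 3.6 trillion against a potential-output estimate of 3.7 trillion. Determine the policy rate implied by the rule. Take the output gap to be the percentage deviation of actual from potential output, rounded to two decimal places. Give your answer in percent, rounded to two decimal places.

Output gap = 100 × (3.6 − 3.7) / 3.7 = -2.70%.
R = 1.00 + 0.60 + 0.5 × (0.60 − 2.30) + 0.5 × (-2.70)
   = 1.00 + 0.6 − 0.85 − 1.35 = -0.60

-0.60%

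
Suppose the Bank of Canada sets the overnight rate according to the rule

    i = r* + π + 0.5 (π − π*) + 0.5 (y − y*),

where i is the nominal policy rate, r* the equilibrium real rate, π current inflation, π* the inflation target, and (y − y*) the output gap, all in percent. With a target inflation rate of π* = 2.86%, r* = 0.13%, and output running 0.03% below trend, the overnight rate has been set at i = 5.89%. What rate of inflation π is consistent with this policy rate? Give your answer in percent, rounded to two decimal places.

Output 0.03% below potential → (y − y*) = -0.03.
Collecting π: i = r* + (1 + 0.5) π − 0.5 π* + 0.5 (y − y*)
1.5 π = 5.89 − 0.13 + 0.5 × 2.86 − 0.5 × (-0.03) = 7.205
π = 7.205 / 1.5 = 4.80

4.80%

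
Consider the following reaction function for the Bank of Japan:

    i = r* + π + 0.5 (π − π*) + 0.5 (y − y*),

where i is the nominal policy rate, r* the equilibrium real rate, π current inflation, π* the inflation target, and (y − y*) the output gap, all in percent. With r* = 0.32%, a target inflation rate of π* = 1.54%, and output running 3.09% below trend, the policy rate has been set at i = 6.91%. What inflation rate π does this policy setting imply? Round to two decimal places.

Output 3.09% below potential → (y − y*) = -3.09.
Collecting π: i = r* + (1 + 0.5) π − 0.5 π* + 0.5 (y − y*)
1.5 π = 6.91 − 0.32 + 0.5 × 1.54 − 0.5 × (-3.09) = 8.905
π = 8.905 / 1.5 = 5.94

5.94%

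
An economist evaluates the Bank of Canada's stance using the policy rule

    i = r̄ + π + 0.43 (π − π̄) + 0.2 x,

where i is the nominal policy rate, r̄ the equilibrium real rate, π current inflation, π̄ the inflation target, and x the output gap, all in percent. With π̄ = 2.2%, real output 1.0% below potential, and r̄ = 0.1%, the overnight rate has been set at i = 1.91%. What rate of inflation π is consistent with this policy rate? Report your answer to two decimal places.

Output 1.0% below potential → x = -1.0.
Collecting π: i = r̄ + (1 + 0.43) π − 0.43 π̄ + 0.2 x
1.43 π = 1.91 − 0.1 + 0.43 × 2.2 − 0.2 × (-1.0) = 2.956
π = 2.956 / 1.43 = 2.07

2.07%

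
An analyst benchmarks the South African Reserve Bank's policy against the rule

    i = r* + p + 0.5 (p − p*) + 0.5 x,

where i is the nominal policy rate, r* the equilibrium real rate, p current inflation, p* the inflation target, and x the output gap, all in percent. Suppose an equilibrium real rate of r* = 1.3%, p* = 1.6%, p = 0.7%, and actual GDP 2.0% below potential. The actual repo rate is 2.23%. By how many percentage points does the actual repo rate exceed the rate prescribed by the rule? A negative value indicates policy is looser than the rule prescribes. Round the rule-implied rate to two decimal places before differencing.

Output 2.0% below potential → x = -2.0.
i = 1.3 + 0.7 + 0.5 × (0.7 − 1.6) + 0.5 × (-2.0)
   = 1.3 + 0.7 − 0.45 − 1 = 0.55
Deviation = 2.23 − 0.55 = 1.68 pp.

1.68 pp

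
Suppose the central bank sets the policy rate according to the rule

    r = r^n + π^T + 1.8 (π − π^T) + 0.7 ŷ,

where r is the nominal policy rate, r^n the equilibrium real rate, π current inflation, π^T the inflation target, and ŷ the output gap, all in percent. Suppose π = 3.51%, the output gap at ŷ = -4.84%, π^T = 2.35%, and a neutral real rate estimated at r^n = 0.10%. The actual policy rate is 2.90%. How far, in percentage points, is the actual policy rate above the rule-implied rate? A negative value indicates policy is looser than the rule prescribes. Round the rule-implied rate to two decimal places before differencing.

r = 0.10 + 2.35 + 1.8 × (3.51 − 2.35) + 0.7 × (-4.84)
   = 0.10 + 2.35 + 2.088 − 3.388 = 1.15
Deviation = 2.90 − 1.15 = 1.75 pp.

1.75 pp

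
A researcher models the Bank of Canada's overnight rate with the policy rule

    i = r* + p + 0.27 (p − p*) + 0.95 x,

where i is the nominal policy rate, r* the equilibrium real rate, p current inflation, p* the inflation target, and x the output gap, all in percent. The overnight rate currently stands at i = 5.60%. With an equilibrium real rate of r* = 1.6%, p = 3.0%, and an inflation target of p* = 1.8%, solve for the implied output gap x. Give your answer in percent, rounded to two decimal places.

0.95 x = 5.60 − 1.6 − 3.0 − 0.27 × (3.0 − 1.8) = 0.676
x = 0.676 / 0.95 = 0.71

0.71%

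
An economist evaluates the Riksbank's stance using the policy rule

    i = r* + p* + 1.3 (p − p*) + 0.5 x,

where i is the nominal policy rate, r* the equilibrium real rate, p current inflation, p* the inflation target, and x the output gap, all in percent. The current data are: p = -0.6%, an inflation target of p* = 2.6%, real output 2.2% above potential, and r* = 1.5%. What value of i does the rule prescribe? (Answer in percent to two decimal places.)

Output 2.2% above potential → x = 2.2.
i = 1.5 + 2.6 + 1.3 × (-0.6 − 2.6) + 0.5 × 2.2
   = 1.5 + 2.6 − 4.16 + 1.1 = 1.04

1.04%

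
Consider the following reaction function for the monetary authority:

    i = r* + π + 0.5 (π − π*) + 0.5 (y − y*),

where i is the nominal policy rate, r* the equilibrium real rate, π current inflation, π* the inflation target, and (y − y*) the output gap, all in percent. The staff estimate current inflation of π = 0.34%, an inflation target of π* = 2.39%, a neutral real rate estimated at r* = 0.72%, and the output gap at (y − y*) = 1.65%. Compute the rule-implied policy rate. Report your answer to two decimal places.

i = 0.72 + 0.34 + 0.5 × (0.34 − 2.39) + 0.5 × 1.65
   = 0.72 + 0.34 − 1.025 + 0.825 = 0.86

0.86%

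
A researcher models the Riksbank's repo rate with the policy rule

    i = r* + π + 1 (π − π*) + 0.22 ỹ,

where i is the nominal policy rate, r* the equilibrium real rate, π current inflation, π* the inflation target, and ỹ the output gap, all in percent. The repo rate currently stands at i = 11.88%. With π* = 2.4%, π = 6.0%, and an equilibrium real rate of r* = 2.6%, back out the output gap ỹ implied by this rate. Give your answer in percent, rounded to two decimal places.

0.22 ỹ = 11.88 − 2.6 − 6.0 − 1 × (6.0 − 2.4) = -0.32
ỹ = -0.32 / 0.22 = -1.45

-1.45%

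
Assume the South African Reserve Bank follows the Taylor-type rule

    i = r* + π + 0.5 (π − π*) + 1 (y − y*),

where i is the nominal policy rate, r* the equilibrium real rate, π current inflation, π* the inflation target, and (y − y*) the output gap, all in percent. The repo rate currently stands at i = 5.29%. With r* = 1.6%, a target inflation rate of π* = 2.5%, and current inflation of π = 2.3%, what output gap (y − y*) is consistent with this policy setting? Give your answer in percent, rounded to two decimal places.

1 (y − y*) = 5.29 − 1.6 − 2.3 − 0.5 × (2.3 − 2.5) = 1.49
(y − y*) = 1.49 / 1 = 1.49

1.49%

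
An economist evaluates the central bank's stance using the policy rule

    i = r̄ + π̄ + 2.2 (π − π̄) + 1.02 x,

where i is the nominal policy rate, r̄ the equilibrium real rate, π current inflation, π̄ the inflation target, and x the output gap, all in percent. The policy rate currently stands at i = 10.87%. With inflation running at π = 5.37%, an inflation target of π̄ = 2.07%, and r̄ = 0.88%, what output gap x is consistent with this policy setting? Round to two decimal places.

1.02 x = 10.87 − 0.88 − 2.07 − 2.2 × (5.37 − 2.07) = 0.66
x = 0.66 / 1.02 = 0.65

0.65%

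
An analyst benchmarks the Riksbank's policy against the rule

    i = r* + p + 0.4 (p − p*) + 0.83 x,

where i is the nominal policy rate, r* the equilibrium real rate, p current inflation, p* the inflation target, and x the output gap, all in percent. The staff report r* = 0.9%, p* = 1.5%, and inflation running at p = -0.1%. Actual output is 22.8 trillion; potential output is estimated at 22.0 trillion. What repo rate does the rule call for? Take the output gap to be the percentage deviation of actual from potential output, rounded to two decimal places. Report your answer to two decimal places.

3.18%

Output gap = 100 × (22.8 − 22.0) / 22.0 = 3.64%.
i = 0.90 + (-0.10) + 0.4 × (-0.10 − 1.50) + 0.83 × 3.64
   = 0.90 − 0.1 − 0.64 + 3.0212 = 3.18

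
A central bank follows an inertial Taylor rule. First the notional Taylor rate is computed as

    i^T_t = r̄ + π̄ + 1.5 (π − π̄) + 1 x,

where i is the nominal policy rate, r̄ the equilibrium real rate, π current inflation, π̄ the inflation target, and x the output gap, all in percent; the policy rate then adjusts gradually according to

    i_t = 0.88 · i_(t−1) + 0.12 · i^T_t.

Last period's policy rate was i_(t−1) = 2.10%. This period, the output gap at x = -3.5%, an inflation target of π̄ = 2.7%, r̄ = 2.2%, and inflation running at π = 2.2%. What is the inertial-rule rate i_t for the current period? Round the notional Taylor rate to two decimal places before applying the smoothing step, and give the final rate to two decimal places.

1.93%

i^T_t = 2.2 + 2.7 + 1.5 × (2.2 − 2.7) + 1 × (-3.5)
   = 2.2 + 2.7 − 0.75 − 3.5 = 0.65
i_t = 0.88 × 2.10 + 0.12 × 0.65 = 1.848 + 0.078 = 1.93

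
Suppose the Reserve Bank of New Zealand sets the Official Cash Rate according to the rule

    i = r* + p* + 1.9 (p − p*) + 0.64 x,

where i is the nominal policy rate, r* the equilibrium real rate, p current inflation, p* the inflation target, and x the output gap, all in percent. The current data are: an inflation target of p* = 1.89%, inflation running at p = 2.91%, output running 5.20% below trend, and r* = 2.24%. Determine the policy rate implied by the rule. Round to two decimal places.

2.74%

Output 5.20% below potential → x = -5.20.
i = 2.24 + 1.89 + 1.9 × (2.91 − 1.89) + 0.64 × (-5.20)
   = 2.24 + 1.89 + 1.938 − 3.328 = 2.74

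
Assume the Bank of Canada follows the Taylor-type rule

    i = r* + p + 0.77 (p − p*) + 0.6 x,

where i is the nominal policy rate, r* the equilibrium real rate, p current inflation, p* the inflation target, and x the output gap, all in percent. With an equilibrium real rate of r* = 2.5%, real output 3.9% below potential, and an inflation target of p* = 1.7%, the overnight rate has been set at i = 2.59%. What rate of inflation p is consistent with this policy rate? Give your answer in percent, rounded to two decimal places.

2.11%

Output 3.9% below potential → x = -3.9.
Collecting p: i = r* + (1 + 0.77) p − 0.77 p* + 0.6 x
1.77 p = 2.59 − 2.5 + 0.77 × 1.7 − 0.6 × (-3.9) = 3.739
p = 3.739 / 1.77 = 2.11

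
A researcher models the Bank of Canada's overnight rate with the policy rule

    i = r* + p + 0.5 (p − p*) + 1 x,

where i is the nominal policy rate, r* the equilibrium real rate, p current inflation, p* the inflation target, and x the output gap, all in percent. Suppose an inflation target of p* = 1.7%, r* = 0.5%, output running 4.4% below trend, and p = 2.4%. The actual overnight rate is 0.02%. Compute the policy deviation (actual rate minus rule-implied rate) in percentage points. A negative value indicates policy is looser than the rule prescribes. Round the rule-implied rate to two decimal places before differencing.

Output 4.4% below potential → x = -4.4.
i = 0.5 + 2.4 + 0.5 × (2.4 − 1.7) + 1 × (-4.4)
   = 0.5 + 2.4 + 0.35 − 4.4 = -1.15
Deviation = 0.02 − (-1.15) = 1.17 pp.

1.17 pp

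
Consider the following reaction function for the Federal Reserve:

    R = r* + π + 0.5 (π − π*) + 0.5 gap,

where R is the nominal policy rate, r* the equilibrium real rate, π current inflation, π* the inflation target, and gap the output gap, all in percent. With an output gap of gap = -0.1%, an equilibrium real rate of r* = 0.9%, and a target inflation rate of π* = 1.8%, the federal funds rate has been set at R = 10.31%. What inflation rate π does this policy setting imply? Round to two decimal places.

Collecting π: R = r* + (1 + 0.5) π − 0.5 π* + 0.5 gap
1.5 π = 10.31 − 0.9 + 0.5 × 1.8 − 0.5 × (-0.1) = 10.36
π = 10.36 / 1.5 = 6.91

6.91%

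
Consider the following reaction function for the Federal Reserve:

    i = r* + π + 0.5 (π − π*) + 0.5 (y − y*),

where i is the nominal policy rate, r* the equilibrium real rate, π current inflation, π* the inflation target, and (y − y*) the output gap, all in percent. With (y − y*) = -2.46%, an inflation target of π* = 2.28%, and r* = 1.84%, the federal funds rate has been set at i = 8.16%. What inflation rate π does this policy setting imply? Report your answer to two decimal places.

Collecting π: i = r* + (1 + 0.5) π − 0.5 π* + 0.5 (y − y*)
1.5 π = 8.16 − 1.84 + 0.5 × 2.28 − 0.5 × (-2.46) = 8.69
π = 8.69 / 1.5 = 5.79

5.79%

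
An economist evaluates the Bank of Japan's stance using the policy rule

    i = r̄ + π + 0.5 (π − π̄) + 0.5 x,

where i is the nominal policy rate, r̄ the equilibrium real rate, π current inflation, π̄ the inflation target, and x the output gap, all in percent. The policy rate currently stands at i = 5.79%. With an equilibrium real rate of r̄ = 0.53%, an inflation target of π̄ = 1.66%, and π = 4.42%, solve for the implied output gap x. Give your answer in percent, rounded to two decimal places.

-1.08%

0.5 x = 5.79 − 0.53 − 4.42 − 0.5 × (4.42 − 1.66) = -0.54
x = -0.54 / 0.5 = -1.08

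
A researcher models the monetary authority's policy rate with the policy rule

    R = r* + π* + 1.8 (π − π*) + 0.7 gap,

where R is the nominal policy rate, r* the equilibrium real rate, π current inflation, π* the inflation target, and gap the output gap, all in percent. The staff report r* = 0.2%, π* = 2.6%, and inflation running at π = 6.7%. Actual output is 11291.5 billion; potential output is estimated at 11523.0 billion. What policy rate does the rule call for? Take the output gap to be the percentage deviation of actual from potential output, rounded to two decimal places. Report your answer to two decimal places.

Output gap = 100 × (11291.5 − 11523.0) / 11523.0 = -2.01%.
R = 0.20 + 2.60 + 1.8 × (6.70 − 2.60) + 0.7 × (-2.01)
   = 0.20 + 2.6 + 7.38 − 1.407 = 8.77

8.77%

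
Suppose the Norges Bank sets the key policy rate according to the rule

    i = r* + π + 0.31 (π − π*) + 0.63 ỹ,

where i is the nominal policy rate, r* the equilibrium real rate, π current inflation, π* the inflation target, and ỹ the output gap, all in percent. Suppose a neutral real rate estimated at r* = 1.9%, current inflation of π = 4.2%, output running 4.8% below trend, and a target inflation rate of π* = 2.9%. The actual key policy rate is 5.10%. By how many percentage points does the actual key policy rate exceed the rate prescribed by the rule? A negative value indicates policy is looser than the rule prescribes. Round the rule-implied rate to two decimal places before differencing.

1.62 pp

Output 4.8% below potential → ỹ = -4.8.
i = 1.9 + 4.2 + 0.31 × (4.2 − 2.9) + 0.63 × (-4.8)
   = 1.9 + 4.2 + 0.403 − 3.024 = 3.48
Deviation = 5.10 − 3.48 = 1.62 pp.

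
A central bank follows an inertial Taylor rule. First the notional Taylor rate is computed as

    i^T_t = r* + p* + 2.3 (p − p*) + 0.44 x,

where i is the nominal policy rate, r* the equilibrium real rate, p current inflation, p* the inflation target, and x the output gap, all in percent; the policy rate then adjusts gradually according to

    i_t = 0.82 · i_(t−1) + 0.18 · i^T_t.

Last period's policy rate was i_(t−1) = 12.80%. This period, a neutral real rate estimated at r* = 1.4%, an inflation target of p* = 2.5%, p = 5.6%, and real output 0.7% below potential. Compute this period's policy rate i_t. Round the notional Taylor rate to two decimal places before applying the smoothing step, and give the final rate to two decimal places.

12.43%

Output 0.7% below potential → x = -0.7.
i^T_t = 1.4 + 2.5 + 2.3 × (5.6 − 2.5) + 0.44 × (-0.7)
   = 1.4 + 2.5 + 7.13 − 0.308 = 10.72
i_t = 0.82 × 12.80 + 0.18 × 10.72 = 10.496 + 1.9296 = 12.43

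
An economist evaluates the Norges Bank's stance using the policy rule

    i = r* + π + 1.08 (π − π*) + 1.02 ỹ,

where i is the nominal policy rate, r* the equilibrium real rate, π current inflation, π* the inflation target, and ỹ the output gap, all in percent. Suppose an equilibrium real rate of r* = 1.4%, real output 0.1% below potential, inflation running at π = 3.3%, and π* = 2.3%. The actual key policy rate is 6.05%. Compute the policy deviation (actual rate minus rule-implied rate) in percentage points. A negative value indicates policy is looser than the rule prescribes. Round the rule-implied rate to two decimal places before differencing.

0.37 pp

Output 0.1% below potential → ỹ = -0.1.
i = 1.4 + 3.3 + 1.08 × (3.3 − 2.3) + 1.02 × (-0.1)
   = 1.4 + 3.3 + 1.08 − 0.102 = 5.68
Deviation = 6.05 − 5.68 = 0.37 pp.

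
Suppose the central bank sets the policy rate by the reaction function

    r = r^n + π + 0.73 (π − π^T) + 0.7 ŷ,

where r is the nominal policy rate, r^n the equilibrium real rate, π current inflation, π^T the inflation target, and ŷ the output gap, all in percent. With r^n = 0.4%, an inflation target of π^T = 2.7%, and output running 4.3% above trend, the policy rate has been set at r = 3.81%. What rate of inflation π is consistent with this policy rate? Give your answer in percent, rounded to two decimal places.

Output 4.3% above potential → ŷ = 4.3.
Collecting π: r = r^n + (1 + 0.73) π − 0.73 π^T + 0.7 ŷ
1.73 π = 3.81 − 0.4 + 0.73 × 2.7 − 0.7 × 4.3 = 2.371
π = 2.371 / 1.73 = 1.37

1.37%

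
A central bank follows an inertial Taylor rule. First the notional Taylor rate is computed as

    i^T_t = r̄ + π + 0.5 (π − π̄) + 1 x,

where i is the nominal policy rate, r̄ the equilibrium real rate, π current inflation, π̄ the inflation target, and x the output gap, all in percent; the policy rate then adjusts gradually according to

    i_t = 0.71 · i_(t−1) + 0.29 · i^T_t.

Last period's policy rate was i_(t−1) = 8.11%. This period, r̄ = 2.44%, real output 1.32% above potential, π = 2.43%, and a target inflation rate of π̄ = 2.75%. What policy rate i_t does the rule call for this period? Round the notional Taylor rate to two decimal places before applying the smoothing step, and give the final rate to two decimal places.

7.51%

Output 1.32% above potential → x = 1.32.
i^T_t = 2.44 + 2.43 + 0.5 × (2.43 − 2.75) + 1 × 1.32
   = 2.44 + 2.43 − 0.16 + 1.32 = 6.03
i_t = 0.71 × 8.11 + 0.29 × 6.03 = 5.7581 + 1.7487 = 7.51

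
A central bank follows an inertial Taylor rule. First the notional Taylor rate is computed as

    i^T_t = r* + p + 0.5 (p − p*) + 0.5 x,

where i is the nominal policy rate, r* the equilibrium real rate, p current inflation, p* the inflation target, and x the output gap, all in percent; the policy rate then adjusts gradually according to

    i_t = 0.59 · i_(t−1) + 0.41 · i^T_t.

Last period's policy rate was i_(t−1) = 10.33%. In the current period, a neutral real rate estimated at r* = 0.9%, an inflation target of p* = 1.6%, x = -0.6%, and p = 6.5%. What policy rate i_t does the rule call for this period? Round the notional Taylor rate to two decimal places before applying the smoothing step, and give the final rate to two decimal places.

10.01%

i^T_t = 0.9 + 6.5 + 0.5 × (6.5 − 1.6) + 0.5 × (-0.6)
   = 0.9 + 6.5 + 2.45 − 0.3 = 9.55
i_t = 0.59 × 10.33 + 0.41 × 9.55 = 6.0947 + 3.9155 = 10.01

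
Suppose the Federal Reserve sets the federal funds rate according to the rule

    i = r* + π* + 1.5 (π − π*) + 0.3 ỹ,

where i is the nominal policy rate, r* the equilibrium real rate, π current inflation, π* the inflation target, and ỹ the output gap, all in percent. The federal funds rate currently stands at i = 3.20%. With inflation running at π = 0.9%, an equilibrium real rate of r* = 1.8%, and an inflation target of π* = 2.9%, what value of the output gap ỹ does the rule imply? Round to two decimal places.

0.3 ỹ = 3.20 − 1.8 − 2.9 − 1.5 × (0.9 − 2.9) = 1.5
ỹ = 1.5 / 0.3 = 5.00

5.00%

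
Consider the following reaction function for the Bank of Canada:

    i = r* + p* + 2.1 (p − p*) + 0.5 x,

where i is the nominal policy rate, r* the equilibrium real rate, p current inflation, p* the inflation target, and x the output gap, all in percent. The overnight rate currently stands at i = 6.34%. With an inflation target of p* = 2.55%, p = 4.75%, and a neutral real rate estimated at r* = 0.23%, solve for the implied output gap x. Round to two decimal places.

0.5 x = 6.34 − 0.23 − 2.55 − 2.1 × (4.75 − 2.55) = -1.06
x = -1.06 / 0.5 = -2.12

-2.12%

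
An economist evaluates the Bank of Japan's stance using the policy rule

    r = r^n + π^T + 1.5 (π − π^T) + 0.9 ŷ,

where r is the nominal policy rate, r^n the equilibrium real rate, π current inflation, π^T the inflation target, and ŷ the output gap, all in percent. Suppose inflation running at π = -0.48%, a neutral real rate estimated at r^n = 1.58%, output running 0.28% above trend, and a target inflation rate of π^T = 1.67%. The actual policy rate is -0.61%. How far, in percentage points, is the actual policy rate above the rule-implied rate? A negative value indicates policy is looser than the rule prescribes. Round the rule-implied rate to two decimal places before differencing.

-0.89 pp

Output 0.28% above potential → ŷ = 0.28.
r = 1.58 + 1.67 + 1.5 × (-0.48 − 1.67) + 0.9 × 0.28
   = 1.58 + 1.67 − 3.225 + 0.252 = 0.28
Deviation = -0.61 − 0.28 = -0.89 pp.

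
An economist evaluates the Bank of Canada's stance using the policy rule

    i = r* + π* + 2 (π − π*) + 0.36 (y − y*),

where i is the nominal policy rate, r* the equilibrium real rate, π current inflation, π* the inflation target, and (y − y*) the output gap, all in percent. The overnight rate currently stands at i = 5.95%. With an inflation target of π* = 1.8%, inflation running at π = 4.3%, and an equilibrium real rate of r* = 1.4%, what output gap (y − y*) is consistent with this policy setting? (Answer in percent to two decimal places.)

-6.25%

0.36 (y − y*) = 5.95 − 1.4 − 1.8 − 2 × (4.3 − 1.8) = -2.25
(y − y*) = -2.25 / 0.36 = -6.25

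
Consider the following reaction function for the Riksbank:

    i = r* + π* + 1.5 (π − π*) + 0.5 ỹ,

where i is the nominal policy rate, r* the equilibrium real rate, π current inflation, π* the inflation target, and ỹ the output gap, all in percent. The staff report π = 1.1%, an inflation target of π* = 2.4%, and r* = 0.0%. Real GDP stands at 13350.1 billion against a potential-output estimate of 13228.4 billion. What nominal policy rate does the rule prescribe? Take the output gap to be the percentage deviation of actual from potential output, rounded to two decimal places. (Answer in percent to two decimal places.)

Output gap = 100 × (13350.1 − 13228.4) / 13228.4 = 0.92%.
i = 0.00 + 2.40 + 1.5 × (1.10 − 2.40) + 0.5 × 0.92
   = 0.00 + 2.4 − 1.95 + 0.46 = 0.91

0.91%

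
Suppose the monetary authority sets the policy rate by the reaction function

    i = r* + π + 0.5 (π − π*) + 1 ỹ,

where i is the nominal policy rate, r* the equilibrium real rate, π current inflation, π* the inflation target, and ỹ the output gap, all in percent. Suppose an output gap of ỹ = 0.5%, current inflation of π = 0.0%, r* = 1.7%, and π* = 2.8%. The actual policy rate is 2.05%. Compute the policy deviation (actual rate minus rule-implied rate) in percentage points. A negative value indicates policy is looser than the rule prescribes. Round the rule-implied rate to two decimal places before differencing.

1.25 pp

i = 1.7 + 0.0 + 0.5 × (0.0 − 2.8) + 1 × 0.5
   = 1.7 + 0 − 1.4 + 0.5 = 0.80
Deviation = 2.05 − 0.80 = 1.25 pp.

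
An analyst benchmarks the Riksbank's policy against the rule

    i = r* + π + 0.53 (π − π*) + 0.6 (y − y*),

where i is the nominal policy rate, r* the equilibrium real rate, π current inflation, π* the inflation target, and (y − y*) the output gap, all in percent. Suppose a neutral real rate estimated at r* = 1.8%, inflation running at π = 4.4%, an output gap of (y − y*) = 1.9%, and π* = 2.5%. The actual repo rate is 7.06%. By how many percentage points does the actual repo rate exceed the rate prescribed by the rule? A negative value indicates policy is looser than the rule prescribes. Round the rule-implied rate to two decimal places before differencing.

i = 1.8 + 4.4 + 0.53 × (4.4 − 2.5) + 0.6 × 1.9
   = 1.8 + 4.4 + 1.007 + 1.14 = 8.35
Deviation = 7.06 − 8.35 = -1.29 pp.

-1.29 pp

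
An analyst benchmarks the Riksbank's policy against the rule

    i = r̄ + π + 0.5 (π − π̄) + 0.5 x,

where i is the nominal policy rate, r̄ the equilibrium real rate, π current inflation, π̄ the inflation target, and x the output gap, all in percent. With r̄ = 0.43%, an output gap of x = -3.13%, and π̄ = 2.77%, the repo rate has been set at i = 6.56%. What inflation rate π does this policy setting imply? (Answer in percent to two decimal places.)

Collecting π: i = r̄ + (1 + 0.5) π − 0.5 π̄ + 0.5 x
1.5 π = 6.56 − 0.43 + 0.5 × 2.77 − 0.5 × (-3.13) = 9.08
π = 9.08 / 1.5 = 6.05

6.05%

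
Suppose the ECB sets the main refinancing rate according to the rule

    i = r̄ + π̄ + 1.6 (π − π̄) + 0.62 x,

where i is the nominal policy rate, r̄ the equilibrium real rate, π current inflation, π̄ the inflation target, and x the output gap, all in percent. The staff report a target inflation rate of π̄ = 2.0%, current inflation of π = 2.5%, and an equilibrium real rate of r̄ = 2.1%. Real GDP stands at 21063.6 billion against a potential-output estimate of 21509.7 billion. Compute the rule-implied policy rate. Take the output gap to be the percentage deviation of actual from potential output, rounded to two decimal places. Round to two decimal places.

3.62%

Output gap = 100 × (21063.6 − 21509.7) / 21509.7 = -2.07%.
i = 2.10 + 2.00 + 1.6 × (2.50 − 2.00) + 0.62 × (-2.07)
   = 2.10 + 2 + 0.8 − 1.2834 = 3.62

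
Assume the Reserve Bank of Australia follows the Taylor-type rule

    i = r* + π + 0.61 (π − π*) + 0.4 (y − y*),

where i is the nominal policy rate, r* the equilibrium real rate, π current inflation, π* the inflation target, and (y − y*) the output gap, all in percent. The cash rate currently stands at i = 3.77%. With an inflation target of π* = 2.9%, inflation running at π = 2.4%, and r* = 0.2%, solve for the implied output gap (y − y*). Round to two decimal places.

0.4 (y − y*) = 3.77 − 0.2 − 2.4 − 0.61 × (2.4 − 2.9) = 1.475
(y − y*) = 1.475 / 0.4 = 3.69

3.69%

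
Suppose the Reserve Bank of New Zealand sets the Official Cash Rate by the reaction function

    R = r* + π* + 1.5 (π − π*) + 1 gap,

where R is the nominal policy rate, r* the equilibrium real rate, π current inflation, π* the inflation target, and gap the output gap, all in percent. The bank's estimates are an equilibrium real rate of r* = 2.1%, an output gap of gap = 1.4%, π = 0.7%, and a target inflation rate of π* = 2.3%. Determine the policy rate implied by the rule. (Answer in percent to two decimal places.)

3.40%

R = 2.1 + 2.3 + 1.5 × (0.7 − 2.3) + 1 × 1.4
   = 2.1 + 2.3 − 2.4 + 1.4 = 3.40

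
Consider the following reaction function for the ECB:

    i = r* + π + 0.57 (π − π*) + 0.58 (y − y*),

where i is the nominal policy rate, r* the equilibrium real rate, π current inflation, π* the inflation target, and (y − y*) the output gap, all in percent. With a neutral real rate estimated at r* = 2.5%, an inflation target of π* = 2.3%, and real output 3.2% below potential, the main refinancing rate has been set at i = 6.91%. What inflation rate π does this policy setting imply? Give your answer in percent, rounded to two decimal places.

4.83%

Output 3.2% below potential → (y − y*) = -3.2.
Collecting π: i = r* + (1 + 0.57) π − 0.57 π* + 0.58 (y − y*)
1.57 π = 6.91 − 2.5 + 0.57 × 2.3 − 0.58 × (-3.2) = 7.577
π = 7.577 / 1.57 = 4.83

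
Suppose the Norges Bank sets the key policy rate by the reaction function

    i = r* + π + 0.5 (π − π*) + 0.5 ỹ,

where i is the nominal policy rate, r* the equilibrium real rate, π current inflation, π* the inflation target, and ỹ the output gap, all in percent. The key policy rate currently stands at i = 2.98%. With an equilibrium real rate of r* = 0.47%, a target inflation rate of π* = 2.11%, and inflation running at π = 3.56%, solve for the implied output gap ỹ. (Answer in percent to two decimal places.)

0.5 ỹ = 2.98 − 0.47 − 3.56 − 0.5 × (3.56 − 2.11) = -1.775
ỹ = -1.775 / 0.5 = -3.55

-3.55%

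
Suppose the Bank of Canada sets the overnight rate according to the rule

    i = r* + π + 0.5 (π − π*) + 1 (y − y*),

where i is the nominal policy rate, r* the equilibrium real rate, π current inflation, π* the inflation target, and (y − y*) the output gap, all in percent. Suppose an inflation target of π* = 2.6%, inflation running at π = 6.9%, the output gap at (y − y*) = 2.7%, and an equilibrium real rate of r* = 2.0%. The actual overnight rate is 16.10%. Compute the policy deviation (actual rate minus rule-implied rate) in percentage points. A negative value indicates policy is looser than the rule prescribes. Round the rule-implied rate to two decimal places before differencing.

i = 2.0 + 6.9 + 0.5 × (6.9 − 2.6) + 1 × 2.7
   = 2.0 + 6.9 + 2.15 + 2.7 = 13.75
Deviation = 16.10 − 13.75 = 2.35 pp.

2.35 pp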